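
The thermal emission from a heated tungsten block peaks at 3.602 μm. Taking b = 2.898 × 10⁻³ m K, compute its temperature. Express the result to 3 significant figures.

T ≈ 805 K

Wien's law gives T = b/λ_max = (2.898×10⁻³ m·K)/(3.602×10⁻⁶ m) = 805 K.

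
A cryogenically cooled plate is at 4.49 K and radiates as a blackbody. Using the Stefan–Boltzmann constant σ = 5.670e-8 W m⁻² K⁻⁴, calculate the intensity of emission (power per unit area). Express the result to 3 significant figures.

I ≈ 2.30×10⁻⁵ W/m²

Stefan–Boltzmann: I = σT⁴ = 5.670×10⁻⁸ × (4.49)⁴ = 2.30×10⁻⁵ W/m².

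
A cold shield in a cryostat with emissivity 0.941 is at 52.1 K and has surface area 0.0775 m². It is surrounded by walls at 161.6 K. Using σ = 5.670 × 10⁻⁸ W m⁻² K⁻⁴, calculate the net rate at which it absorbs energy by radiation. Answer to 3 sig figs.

Area A = 0.0775 m².
Net radiated power P_net = εσA(T⁴ − T₀⁴) = 0.941×5.670×10⁻⁸×0.0775×(52.1⁴ − 161.6⁴).
T⁴ − T₀⁴ = 7.36802×10⁶ − 6.81970×10⁸ = -6.74602×10⁸ K⁴, so P_net = -2.79 W — negative, meaning a net gain of 2.79 W.

Net gain ≈ 2.79 W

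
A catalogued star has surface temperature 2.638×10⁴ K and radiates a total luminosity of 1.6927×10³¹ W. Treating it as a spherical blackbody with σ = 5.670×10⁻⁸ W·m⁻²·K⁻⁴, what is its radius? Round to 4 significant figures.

L = 4πR²σT⁴ ⇒ R = √(L/(4πσT⁴)).
σT⁴ = 2.74588×10¹⁰ W/m², so R = √(1.6927×10³¹/(4π×2.74588×10¹⁰)) = 7.004×10⁹ m.

R ≈ 7.004×10⁹ m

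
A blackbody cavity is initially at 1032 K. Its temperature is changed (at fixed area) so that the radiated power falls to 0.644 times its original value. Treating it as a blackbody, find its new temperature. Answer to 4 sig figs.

P ∝ T⁴, so T₂/T₁ = (P₂/P₁)^(1/4) = (0.644)^(1/4) = 0.895821.
T₂ = 1032 × 0.895821 = 924.5 K.

T₂ ≈ 924.5 K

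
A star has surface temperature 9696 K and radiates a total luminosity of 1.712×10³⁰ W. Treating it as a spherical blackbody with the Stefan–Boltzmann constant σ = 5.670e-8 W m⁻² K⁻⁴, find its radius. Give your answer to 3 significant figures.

L = 4πR²σT⁴ ⇒ R = √(L/(4πσT⁴)).
σT⁴ = 5.01134×10⁸ W/m², so R = √(1.712×10³⁰/(4π×5.01134×10⁸)) = 1.65×10¹⁰ m.

R ≈ 1.65×10¹⁰ m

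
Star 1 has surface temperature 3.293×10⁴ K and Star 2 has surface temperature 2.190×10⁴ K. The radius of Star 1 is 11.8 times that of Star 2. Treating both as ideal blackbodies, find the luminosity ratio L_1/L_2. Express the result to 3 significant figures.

L_1/L_2 ≈ 712

L ∝ R²T⁴, so L_1/L_2 = (R_1/R_2)²(T_1/T_2)⁴ = (11.8)² × (3.293×10⁴/2.190×10⁴)⁴ = 139.24 × 5.11200 = 712.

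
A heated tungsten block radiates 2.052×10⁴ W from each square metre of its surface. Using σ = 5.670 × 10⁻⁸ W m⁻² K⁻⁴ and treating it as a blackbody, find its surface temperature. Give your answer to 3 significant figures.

I = σT⁴, so T = (I/σ)^(1/4) = (2.052×10⁴/(5.670×10⁻⁸))^(1/4) = 776 K.

T ≈ 776 K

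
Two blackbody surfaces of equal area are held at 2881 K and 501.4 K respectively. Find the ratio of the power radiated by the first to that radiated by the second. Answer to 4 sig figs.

With equal areas, P₁/P₂ = (T₁/T₂)⁴ = (2881/501.4)⁴ = 1090.

P₁/P₂ ≈ 1090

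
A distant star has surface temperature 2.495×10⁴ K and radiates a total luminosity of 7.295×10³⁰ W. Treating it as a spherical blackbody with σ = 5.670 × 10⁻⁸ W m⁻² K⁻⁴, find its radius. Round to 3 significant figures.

L = 4πR²σT⁴ ⇒ R = √(L/(4πσT⁴)).
σT⁴ = 2.19718×10¹⁰ W/m², so R = √(7.295×10³⁰/(4π×2.19718×10¹⁰)) = 5.14×10⁹ m.

R ≈ 5.14×10⁹ m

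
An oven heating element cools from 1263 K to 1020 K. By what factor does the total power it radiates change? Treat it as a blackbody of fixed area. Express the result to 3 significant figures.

P₂/P₁ ≈ 0.425

P ∝ T⁴, so P₂/P₁ = (T₂/T₁)⁴ = (1020/1263)⁴ = (0.807601)⁴ = 0.425.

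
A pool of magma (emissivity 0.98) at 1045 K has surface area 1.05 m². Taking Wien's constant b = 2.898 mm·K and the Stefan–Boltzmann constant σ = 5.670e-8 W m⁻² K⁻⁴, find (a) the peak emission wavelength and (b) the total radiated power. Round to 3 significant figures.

(a) λ_max = b/T = 2.898×10⁻³/1045 = 2.773×10⁻⁶ m = 2.77×10³ nm.
Area A = 1.05 m².
(b) P = εσAT⁴ = 0.98×5.670×10⁻⁸×1.05×(1045)⁴ = 6.96×10⁴ W.

λ_max ≈ 2.77×10³ nm; P ≈ 6.96×10⁴ W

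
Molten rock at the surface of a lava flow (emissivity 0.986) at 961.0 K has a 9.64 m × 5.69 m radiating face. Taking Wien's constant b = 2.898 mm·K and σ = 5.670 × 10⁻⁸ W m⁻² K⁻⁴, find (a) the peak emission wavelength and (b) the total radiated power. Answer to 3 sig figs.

λ_max ≈ 3.02 μm; P ≈ 2.62×10⁶ W

(a) λ_max = b/T = 2.898×10⁻³/961.0 = 3.016×10⁻⁶ m = 3.02 μm.
Area A = 9.64 × 5.69 = 54.8516 m².
(b) P = εσAT⁴ = 0.986×5.670×10⁻⁸×54.8516×(961.0)⁴ = 2.62×10⁶ W.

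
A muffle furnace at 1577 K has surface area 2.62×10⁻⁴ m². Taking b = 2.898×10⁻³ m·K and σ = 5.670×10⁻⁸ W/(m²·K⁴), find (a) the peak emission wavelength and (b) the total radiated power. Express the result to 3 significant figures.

λ_max ≈ 1.84 μm; P ≈ 91.9 W

(a) λ_max = b/T = 2.898×10⁻³/1577 = 1.838×10⁻⁶ m = 1.84 μm.
Area A = 2.62×10⁻⁴ m².
(b) P = σAT⁴ = 5.670×10⁻⁸×2.62×10⁻⁴×(1577)⁴ = 91.9 W.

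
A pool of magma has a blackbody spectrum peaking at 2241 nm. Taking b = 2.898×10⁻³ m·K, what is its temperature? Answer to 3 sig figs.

T ≈ 1.29×10³ K

Wien's law gives T = b/λ_max = (2.898×10⁻³ m·K)/(2.241×10⁻⁶ m) = 1.29×10³ K.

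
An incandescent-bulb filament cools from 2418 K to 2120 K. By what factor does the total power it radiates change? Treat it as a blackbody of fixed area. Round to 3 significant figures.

P₂/P₁ ≈ 0.591

P ∝ T⁴, so P₂/P₁ = (T₂/T₁)⁴ = (2120/2418)⁴ = (0.876758)⁴ = 0.591.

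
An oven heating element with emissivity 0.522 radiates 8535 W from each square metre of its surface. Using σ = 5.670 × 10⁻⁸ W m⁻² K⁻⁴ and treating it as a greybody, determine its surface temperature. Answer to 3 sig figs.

I = εσT⁴, so T = (I/εσ)^(1/4) = (8535/(0.522×5.670×10⁻⁸))^(1/4) = 733 K.

T ≈ 733 K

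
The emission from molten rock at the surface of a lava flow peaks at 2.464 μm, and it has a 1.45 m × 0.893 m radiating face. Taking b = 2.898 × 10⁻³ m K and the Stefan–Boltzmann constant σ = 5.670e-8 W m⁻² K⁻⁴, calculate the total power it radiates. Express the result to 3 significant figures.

Wien's law: T = b/λ_max = 2.898×10⁻³/2.464×10⁻⁶ = 1176.14 K.
Area A = 1.45 × 0.893 = 1.29485 m².
Then P = σAT⁴ = 5.670×10⁻⁸×1.29485×(1176.14)⁴ = 1.40×10⁵ W.

P ≈ 1.40×10⁵ W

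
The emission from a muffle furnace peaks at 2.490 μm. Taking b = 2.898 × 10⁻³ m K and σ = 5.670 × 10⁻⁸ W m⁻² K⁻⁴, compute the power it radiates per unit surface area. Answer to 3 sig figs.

Wien's law: T = b/λ_max = 2.898×10⁻³/2.490×10⁻⁶ = 1163.86 K.
Then I = σT⁴ = 5.670×10⁻⁸×(1163.86)⁴ = 1.04×10⁵ W/m².

I ≈ 1.04×10⁵ W/m²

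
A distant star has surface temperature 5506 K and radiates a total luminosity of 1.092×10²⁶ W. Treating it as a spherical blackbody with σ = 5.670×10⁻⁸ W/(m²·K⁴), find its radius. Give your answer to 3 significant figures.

R ≈ 4.08×10⁸ m

L = 4πR²σT⁴ ⇒ R = √(L/(4πσT⁴)).
σT⁴ = 5.21108×10⁷ W/m², so R = √(1.092×10²⁶/(4π×5.21108×10⁷)) = 4.08×10⁸ m.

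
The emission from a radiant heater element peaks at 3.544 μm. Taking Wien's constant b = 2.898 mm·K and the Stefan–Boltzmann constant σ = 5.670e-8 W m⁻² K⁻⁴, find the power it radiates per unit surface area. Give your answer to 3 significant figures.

Wien's law: T = b/λ_max = 2.898×10⁻³/3.544×10⁻⁶ = 817.720 K.
Then I = σT⁴ = 5.670×10⁻⁸×(817.720)⁴ = 2.54×10⁴ W/m².

I ≈ 2.54×10⁴ W/m²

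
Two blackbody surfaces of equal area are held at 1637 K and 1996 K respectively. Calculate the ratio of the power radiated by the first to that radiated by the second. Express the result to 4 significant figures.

P₁/P₂ ≈ 0.4524

With equal areas, P₁/P₂ = (T₁/T₂)⁴ = (1637/1996)⁴ = 0.4524.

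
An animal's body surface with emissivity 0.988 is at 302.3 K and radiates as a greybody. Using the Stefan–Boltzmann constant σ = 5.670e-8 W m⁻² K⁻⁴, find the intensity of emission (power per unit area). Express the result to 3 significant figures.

I ≈ 468 W/m²

Stefan–Boltzmann: I = εσT⁴ = 0.988 × 5.670×10⁻⁸ × (302.3)⁴ = 468 W/m².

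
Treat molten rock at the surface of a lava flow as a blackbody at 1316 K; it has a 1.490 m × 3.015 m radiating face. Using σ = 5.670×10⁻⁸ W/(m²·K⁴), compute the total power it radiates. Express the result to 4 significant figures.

P ≈ 7.640×10⁵ W

Area A = 1.490 × 3.015 = 4.49235 m².
P = σAT⁴ = 5.670×10⁻⁸ × 4.49235 × (1316)⁴ = 7.640×10⁵ W.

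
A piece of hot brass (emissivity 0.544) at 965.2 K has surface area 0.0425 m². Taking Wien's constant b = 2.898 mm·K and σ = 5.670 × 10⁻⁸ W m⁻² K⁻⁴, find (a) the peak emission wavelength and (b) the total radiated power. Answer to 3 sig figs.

(a) λ_max = b/T = 2.898×10⁻³/965.2 = 3.002×10⁻⁶ m = 3.00 μm.
Area A = 0.0425 m².
(b) P = εσAT⁴ = 0.544×5.670×10⁻⁸×0.0425×(965.2)⁴ = 1.14×10³ W.

λ_max ≈ 3.00 μm; P ≈ 1.14×10³ W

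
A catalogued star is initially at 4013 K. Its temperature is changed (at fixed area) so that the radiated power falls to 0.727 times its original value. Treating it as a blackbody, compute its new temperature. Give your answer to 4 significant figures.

T₂ ≈ 3706 K

P ∝ T⁴, so T₂/T₁ = (P₂/P₁)^(1/4) = (0.727)^(1/4) = 0.923387.
T₂ = 4013 × 0.923387 = 3706 K.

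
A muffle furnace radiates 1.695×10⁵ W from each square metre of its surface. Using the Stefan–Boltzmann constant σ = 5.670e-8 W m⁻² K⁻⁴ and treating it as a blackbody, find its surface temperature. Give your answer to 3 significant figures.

I = σT⁴, so T = (I/σ)^(1/4) = (1.695×10⁵/(5.670×10⁻⁸))^(1/4) = 1.31×10³ K.

T ≈ 1.31×10³ K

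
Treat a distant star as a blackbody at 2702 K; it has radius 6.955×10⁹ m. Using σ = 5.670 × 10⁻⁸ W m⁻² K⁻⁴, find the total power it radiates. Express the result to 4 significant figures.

Surface area A = 4πR² = 4π(6.955×10⁹ m)² = 6.07861×10²⁰ m².
P = σAT⁴ = 5.670×10⁻⁸ × 6.07861×10²⁰ × (2702)⁴ = 1.837×10²⁷ W.

P ≈ 1.837×10²⁷ W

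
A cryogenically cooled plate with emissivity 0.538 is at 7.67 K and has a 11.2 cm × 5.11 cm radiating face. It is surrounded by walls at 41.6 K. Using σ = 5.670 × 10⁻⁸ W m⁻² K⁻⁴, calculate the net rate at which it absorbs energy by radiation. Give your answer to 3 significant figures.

Net gain ≈ 5.22×10⁻⁴ W

Area A = 0.112 × 0.0511 = 5.7232×10⁻³ m².
Net radiated power P_net = εσA(T⁴ − T₀⁴) = 0.538×5.670×10⁻⁸×5.7232×10⁻³×(7.67⁴ − 41.6⁴).
T⁴ − T₀⁴ = 3460.84 − 2.99484×10⁶ = -2.99138×10⁶ K⁴, so P_net = -5.22×10⁻⁴ W — negative, meaning a net gain of 5.22×10⁻⁴ W.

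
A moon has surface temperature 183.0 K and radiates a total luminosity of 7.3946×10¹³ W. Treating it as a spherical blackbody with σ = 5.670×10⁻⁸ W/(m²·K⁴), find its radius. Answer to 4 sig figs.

R ≈ 3.042×10⁵ m

L = 4πR²σT⁴ ⇒ R = √(L/(4πσT⁴)).
σT⁴ = 63.5898 W/m², so R = √(7.3946×10¹³/(4π×63.5898)) = 3.042×10⁵ m.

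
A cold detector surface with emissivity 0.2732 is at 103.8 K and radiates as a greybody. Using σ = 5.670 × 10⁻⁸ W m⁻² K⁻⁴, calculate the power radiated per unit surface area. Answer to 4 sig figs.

I ≈ 1.798 W/m²

Stefan–Boltzmann: I = εσT⁴ = 0.2732 × 5.670×10⁻⁸ × (103.8)⁴ = 1.798 W/m².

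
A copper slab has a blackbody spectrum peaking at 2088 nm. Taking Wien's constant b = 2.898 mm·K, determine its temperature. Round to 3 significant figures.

T ≈ 1.39×10³ K

Wien's law gives T = b/λ_max = (2.898×10⁻³ m·K)/(2.088×10⁻⁶ m) = 1.39×10³ K.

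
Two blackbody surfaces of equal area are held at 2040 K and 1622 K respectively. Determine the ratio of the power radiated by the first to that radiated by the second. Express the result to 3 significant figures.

P₁/P₂ ≈ 2.50

With equal areas, P₁/P₂ = (T₁/T₂)⁴ = (2040/1622)⁴ = 2.50.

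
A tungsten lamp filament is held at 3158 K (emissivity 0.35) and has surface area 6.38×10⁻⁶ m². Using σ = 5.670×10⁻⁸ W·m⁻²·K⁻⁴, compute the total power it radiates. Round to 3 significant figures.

P ≈ 12.6 W

Area A = 6.38×10⁻⁶ m².
P = εσAT⁴ = 0.35 × 5.670×10⁻⁸ × 6.38×10⁻⁶ × (3158)⁴ = 12.6 W.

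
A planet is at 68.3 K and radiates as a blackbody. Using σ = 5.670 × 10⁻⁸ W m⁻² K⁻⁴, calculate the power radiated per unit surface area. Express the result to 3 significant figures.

Stefan–Boltzmann: I = σT⁴ = 5.670×10⁻⁸ × (68.3)⁴ = 1.23 W/m².

I ≈ 1.23 W/m²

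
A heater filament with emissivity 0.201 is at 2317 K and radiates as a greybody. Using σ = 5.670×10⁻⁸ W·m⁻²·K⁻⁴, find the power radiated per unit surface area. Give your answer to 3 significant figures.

Stefan–Boltzmann: I = εσT⁴ = 0.201 × 5.670×10⁻⁸ × (2317)⁴ = 3.28×10⁵ W/m².

I ≈ 3.28×10⁵ W/m²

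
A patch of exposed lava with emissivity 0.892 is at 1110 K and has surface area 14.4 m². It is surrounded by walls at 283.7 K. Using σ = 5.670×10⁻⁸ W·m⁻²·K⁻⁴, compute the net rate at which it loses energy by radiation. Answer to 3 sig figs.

Net loss ≈ 1.10×10⁶ W

Area A = 14.4 m².
Net radiated power P_net = εσA(T⁴ − T₀⁴) = 0.892×5.670×10⁻⁸×14.4×(1110⁴ − 283.7⁴).
T⁴ − T₀⁴ = 1.51807×10¹² − 6.47795×10⁹ = 1.51159×10¹² K⁴, so P_net = 1.10×10⁶ W.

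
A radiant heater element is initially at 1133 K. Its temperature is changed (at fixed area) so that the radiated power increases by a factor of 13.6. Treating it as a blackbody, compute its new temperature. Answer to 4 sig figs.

P ∝ T⁴, so T₂/T₁ = (P₂/P₁)^(1/4) = (13.6)^(1/4) = 1.92037.
T₂ = 1133 × 1.92037 = 2176 K.

T₂ ≈ 2176 K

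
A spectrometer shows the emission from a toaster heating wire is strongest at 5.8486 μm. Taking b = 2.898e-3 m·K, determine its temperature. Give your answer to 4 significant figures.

T ≈ 495.5 K

Wien's law gives T = b/λ_max = (2.898×10⁻³ m·K)/(5.8486×10⁻⁶ m) = 495.5 K.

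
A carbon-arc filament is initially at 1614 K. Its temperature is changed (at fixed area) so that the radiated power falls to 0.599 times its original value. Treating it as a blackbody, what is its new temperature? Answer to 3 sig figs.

T₂ ≈ 1.42×10³ K

P ∝ T⁴, so T₂/T₁ = (P₂/P₁)^(1/4) = (0.599)^(1/4) = 0.879745.
T₂ = 1614 × 0.879745 = 1.42×10³ K.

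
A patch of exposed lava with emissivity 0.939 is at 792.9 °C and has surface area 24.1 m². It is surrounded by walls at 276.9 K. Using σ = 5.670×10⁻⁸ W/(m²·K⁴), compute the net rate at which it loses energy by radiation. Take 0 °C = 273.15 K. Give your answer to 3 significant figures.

T = 792.9 °C + 273.15 = 1066.05 K.
Area A = 24.1 m².
Net radiated power P_net = εσA(T⁴ − T₀⁴) = 0.939×5.670×10⁻⁸×24.1×(1066.05⁴ − 276.9⁴).
T⁴ − T₀⁴ = 1.29155×10¹² − 5.87884×10⁹ = 1.28567×10¹² K⁴, so P_net = 1.65×10⁶ W.

Net loss ≈ 1.65×10⁶ W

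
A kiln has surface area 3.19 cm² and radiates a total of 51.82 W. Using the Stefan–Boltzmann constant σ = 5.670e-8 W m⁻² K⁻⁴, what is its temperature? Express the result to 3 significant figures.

Area A = 3.19 cm² = 3.19×10⁻⁴ m².
P = σAT⁴ ⇒ T = (P/(σA))^(1/4) = (51.82/(5.670×10⁻⁸×3.19×10⁻⁴))^(1/4) = 1.30×10³ K.

T ≈ 1.30×10³ K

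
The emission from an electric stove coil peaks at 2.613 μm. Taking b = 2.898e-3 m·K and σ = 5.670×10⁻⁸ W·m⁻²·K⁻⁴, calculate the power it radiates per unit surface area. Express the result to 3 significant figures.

I ≈ 8.58×10⁴ W/m²

Wien's law: T = b/λ_max = 2.898×10⁻³/2.613×10⁻⁶ = 1109.07 K.
Then I = σT⁴ = 5.670×10⁻⁸×(1109.07)⁴ = 8.58×10⁴ W/m².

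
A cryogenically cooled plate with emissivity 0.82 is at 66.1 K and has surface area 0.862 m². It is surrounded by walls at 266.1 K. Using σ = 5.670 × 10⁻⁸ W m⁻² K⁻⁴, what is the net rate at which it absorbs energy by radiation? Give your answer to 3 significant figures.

Area A = 0.862 m².
Net radiated power P_net = εσA(T⁴ − T₀⁴) = 0.82×5.670×10⁻⁸×0.862×(66.1⁴ − 266.1⁴).
T⁴ − T₀⁴ = 1.90900×10⁷ − 5.01394×10⁹ = -4.99485×10⁹ K⁴, so P_net = -200 W — negative, meaning a net gain of 200 W.

Net gain ≈ 200 W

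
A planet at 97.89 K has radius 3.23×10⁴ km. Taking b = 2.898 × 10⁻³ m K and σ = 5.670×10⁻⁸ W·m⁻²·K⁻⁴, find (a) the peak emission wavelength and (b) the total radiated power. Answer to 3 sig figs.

λ_max ≈ 29.6 μm; P ≈ 6.83×10¹⁶ W

(a) λ_max = b/T = 2.898×10⁻³/97.89 = 2.960×10⁻⁵ m = 29.6 μm.
Surface area A = 4πR² = 4π(3.23×10⁷ m)² = 1.31104×10¹⁶ m².
(b) P = σAT⁴ = 5.670×10⁻⁸×1.31104×10¹⁶×(97.89)⁴ = 6.83×10¹⁶ W.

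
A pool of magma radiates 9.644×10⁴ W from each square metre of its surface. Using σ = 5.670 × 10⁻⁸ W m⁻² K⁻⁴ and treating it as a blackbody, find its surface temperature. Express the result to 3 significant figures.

I = σT⁴, so T = (I/σ)^(1/4) = (9.644×10⁴/(5.670×10⁻⁸))^(1/4) = 1.14×10³ K.

T ≈ 1.14×10³ K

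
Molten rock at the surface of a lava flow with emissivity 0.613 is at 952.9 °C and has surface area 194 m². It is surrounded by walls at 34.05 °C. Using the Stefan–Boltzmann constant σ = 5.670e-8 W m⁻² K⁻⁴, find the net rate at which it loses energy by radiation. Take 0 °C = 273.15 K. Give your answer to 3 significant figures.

Net loss ≈ 1.52×10⁷ W

T = 952.9 °C + 273.15 = 1226.05 K.
Surroundings: T = 34.05 °C + 273.15 = 307.20 K.
Area A = 194 m².
Net radiated power P_net = εσA(T⁴ − T₀⁴) = 0.613×5.670×10⁻⁸×194×(1226.05⁴ − 307.20⁴).
T⁴ − T₀⁴ = 2.25961×10¹² − 8.90604×10⁹ = 2.25070×10¹² K⁴, so P_net = 1.52×10⁷ W.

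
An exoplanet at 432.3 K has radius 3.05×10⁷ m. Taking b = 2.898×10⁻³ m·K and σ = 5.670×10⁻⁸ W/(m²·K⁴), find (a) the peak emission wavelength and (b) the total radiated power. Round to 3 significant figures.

(a) λ_max = b/T = 2.898×10⁻³/432.3 = 6.704×10⁻⁶ m = 6.70 μm.
Surface area A = 4πR² = 4π(3.05×10⁷ m)² = 1.16899×10¹⁶ m².
(b) P = σAT⁴ = 5.670×10⁻⁸×1.16899×10¹⁶×(432.3)⁴ = 2.31×10¹⁹ W.

λ_max ≈ 6.70 μm; P ≈ 2.31×10¹⁹ W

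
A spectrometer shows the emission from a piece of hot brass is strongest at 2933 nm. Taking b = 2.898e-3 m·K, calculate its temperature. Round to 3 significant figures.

T ≈ 988 K

Wien's law gives T = b/λ_max = (2.898×10⁻³ m·K)/(2.933×10⁻⁶ m) = 988 K.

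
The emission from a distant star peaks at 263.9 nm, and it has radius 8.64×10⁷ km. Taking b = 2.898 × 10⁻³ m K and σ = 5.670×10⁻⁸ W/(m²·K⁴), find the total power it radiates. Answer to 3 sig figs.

Wien's law: T = b/λ_max = 2.898×10⁻³/2.639×10⁻⁷ = 10981.4 K.
Surface area A = 4πR² = 4π(8.64×10¹⁰ m)² = 9.38075×10²² m².
Then P = σAT⁴ = 5.670×10⁻⁸×9.38075×10²²×(10981.4)⁴ = 7.73×10³¹ W.

P ≈ 7.73×10³¹ W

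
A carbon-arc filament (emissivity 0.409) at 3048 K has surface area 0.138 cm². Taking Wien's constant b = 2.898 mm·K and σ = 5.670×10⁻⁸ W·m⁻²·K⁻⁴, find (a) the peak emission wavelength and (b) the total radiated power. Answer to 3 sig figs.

λ_max ≈ 951 nm; P ≈ 27.6 W

(a) λ_max = b/T = 2.898×10⁻³/3048 = 9.508×10⁻⁷ m = 951 nm.
Area A = 0.138 cm² = 1.38×10⁻⁵ m².
(b) P = εσAT⁴ = 0.409×5.670×10⁻⁸×1.38×10⁻⁵×(3048)⁴ = 27.6 W.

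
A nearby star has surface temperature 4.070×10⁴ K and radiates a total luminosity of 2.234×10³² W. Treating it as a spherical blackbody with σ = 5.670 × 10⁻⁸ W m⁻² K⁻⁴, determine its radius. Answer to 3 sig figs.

R ≈ 1.07×10¹⁰ m

L = 4πR²σT⁴ ⇒ R = √(L/(4πσT⁴)).
σT⁴ = 1.55582×10¹¹ W/m², so R = √(2.234×10³²/(4π×1.55582×10¹¹)) = 1.07×10¹⁰ m.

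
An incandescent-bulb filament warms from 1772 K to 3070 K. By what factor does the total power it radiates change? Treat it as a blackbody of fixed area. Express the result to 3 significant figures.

P ∝ T⁴, so P₂/P₁ = (T₂/T₁)⁴ = (3070/1772)⁴ = (1.73251)⁴ = 9.01.

P₂/P₁ ≈ 9.01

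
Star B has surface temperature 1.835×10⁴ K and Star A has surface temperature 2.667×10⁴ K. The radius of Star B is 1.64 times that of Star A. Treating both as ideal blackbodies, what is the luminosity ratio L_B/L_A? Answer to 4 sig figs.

L ∝ R²T⁴, so L_B/L_A = (R_B/R_A)²(T_B/T_A)⁴ = (1.64)² × (1.835×10⁴/2.667×10⁴)⁴ = 2.6896 × 0.224105 = 0.6028.

L_B/L_A ≈ 0.6028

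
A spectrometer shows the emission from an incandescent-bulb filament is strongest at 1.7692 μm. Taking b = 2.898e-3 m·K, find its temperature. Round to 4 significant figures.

Wien's law gives T = b/λ_max = (2.898×10⁻³ m·K)/(1.7692×10⁻⁶ m) = 1638 K.

T ≈ 1638 K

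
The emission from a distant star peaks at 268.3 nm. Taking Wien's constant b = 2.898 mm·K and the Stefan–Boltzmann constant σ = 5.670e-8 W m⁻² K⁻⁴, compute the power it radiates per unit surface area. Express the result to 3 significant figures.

I ≈ 7.72×10⁸ W/m²

Wien's law: T = b/λ_max = 2.898×10⁻³/2.683×10⁻⁷ = 10801.3 K.
Then I = σT⁴ = 5.670×10⁻⁸×(10801.3)⁴ = 7.72×10⁸ W/m².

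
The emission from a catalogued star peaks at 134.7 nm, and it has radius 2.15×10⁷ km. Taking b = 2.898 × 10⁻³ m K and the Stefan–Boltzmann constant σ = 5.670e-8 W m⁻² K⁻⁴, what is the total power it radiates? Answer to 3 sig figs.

P ≈ 7.06×10³¹ W

Wien's law: T = b/λ_max = 2.898×10⁻³/1.347×10⁻⁷ = 21514.5 K.
Surface area A = 4πR² = 4π(2.15×10¹⁰ m)² = 5.80880×10²¹ m².
Then P = σAT⁴ = 5.670×10⁻⁸×5.80880×10²¹×(21514.5)⁴ = 7.06×10³¹ W.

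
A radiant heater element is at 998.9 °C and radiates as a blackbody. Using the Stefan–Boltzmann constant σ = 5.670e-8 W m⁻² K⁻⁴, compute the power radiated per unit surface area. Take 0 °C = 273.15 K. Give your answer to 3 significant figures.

T = 998.9 °C + 273.15 = 1272.05 K.
Stefan–Boltzmann: I = σT⁴ = 5.670×10⁻⁸ × (1272.05)⁴ = 1.48×10⁵ W/m².

I ≈ 1.48×10⁵ W/m²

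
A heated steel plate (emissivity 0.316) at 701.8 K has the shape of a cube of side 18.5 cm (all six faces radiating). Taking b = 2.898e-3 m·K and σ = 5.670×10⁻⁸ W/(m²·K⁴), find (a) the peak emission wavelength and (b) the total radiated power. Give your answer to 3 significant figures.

λ_max ≈ 4.13 μm; P ≈ 893 W

(a) λ_max = b/T = 2.898×10⁻³/701.8 = 4.129×10⁻⁶ m = 4.13 μm.
Area A = 6s² = 6×(0.185 m)² = 0.20535 m².
(b) P = εσAT⁴ = 0.316×5.670×10⁻⁸×0.20535×(701.8)⁴ = 893 W.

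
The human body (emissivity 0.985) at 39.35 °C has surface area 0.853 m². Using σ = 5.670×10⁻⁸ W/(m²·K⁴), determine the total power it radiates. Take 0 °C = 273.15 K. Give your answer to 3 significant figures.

P ≈ 454 W

T = 39.35 °C + 273.15 = 312.50 K.
Area A = 0.853 m².
P = εσAT⁴ = 0.985 × 5.670×10⁻⁸ × 0.853 × (312.50)⁴ = 454 W.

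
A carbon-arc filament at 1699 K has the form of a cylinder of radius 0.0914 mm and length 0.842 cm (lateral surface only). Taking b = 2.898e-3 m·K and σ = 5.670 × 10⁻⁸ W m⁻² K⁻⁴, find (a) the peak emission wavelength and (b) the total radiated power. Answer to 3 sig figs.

(a) λ_max = b/T = 2.898×10⁻³/1699 = 1.706×10⁻⁶ m = 1.71 μm.
Lateral area A = 2πrL = 2π×9.14×10⁻⁵×8.42×10⁻³ = 4.83546×10⁻⁶ m².
(b) P = σAT⁴ = 5.670×10⁻⁸×4.83546×10⁻⁶×(1699)⁴ = 2.28 W.

λ_max ≈ 1.71 μm; P ≈ 2.28 W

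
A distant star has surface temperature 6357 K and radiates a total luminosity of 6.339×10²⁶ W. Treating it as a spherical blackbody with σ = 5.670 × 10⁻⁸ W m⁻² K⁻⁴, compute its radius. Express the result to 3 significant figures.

L = 4πR²σT⁴ ⇒ R = √(L/(4πσT⁴)).
σT⁴ = 9.25959×10⁷ W/m², so R = √(6.339×10²⁶/(4π×9.25959×10⁷)) = 7.38×10⁸ m.

R ≈ 7.38×10⁸ m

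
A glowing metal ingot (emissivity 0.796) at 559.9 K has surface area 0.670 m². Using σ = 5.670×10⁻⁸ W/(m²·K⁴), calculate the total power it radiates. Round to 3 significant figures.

Area A = 0.670 m².
P = εσAT⁴ = 0.796 × 5.670×10⁻⁸ × 0.670 × (559.9)⁴ = 2.97×10³ W.

P ≈ 2.97×10³ W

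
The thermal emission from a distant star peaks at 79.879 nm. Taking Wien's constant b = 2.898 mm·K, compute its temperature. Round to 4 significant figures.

T ≈ 3.628×10⁴ K

Wien's law gives T = b/λ_max = (2.898×10⁻³ m·K)/(7.9879×10⁻⁸ m) = 3.628×10⁴ K.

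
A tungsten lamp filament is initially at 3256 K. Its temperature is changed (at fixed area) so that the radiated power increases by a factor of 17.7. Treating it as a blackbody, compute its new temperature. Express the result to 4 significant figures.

T₂ ≈ 6678 K

P ∝ T⁴, so T₂/T₁ = (P₂/P₁)^(1/4) = (17.7)^(1/4) = 2.05113.
T₂ = 3256 × 2.05113 = 6678 K.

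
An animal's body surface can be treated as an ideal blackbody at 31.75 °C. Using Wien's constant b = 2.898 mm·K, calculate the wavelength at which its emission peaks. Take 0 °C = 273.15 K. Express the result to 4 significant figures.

λ_max ≈ 9.505 μm

T = 31.75 °C + 273.15 = 304.90 K.
Wien's displacement law: λ_max = b/T = (2.898×10⁻³ m·K)/(304.90 K) = 9.5048×10⁻⁶ m.
That is 9.505 μm, in the infrared range.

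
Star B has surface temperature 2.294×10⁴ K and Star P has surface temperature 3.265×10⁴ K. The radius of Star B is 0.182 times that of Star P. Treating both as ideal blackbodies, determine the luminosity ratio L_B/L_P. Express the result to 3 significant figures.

L ∝ R²T⁴, so L_B/L_P = (R_B/R_P)²(T_B/T_P)⁴ = (0.182)² × (2.294×10⁴/3.265×10⁴)⁴ = 0.033124 × 0.243692 = 8.07×10⁻³.

L_B/L_P ≈ 8.07×10⁻³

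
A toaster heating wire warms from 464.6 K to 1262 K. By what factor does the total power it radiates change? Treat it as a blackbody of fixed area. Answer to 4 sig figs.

P₂/P₁ ≈ 54.44

P ∝ T⁴, so P₂/P₁ = (T₂/T₁)⁴ = (1262/464.6)⁴ = (2.71632)⁴ = 54.44.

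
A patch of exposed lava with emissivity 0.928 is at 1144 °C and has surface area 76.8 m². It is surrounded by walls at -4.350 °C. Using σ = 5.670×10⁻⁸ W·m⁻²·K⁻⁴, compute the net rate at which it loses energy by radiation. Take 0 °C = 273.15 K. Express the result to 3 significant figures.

Net loss ≈ 1.63×10⁷ W

T = 1144 °C + 273.15 = 1417.15 K.
Surroundings: T = -4.350 °C + 273.15 = 268.800 K.
Area A = 76.8 m².
Net radiated power P_net = εσA(T⁴ − T₀⁴) = 0.928×5.670×10⁻⁸×76.8×(1417.15⁴ − 268.800⁴).
T⁴ − T₀⁴ = 4.03333×10¹² − 5.22056×10⁹ = 4.02811×10¹² K⁴, so P_net = 1.63×10⁷ W.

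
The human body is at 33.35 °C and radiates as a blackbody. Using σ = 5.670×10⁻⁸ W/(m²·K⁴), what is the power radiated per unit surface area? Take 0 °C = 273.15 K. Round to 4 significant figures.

T = 33.35 °C + 273.15 = 306.50 K.
Stefan–Boltzmann: I = σT⁴ = 5.670×10⁻⁸ × (306.50)⁴ = 500.4 W/m².

I ≈ 500.4 W/m²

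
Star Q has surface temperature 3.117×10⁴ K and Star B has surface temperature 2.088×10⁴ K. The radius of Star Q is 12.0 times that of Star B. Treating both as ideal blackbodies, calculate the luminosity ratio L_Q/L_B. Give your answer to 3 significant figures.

L ∝ R²T⁴, so L_Q/L_B = (R_Q/R_B)²(T_Q/T_B)⁴ = (12.0)² × (3.117×10⁴/2.088×10⁴)⁴ = 144 × 4.96621 = 715.

L_Q/L_B ≈ 715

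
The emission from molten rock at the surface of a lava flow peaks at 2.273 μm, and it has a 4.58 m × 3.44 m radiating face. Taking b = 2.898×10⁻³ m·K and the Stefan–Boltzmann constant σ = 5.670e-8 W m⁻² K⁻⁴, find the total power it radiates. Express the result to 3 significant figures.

P ≈ 2.36×10⁶ W

Wien's law: T = b/λ_max = 2.898×10⁻³/2.273×10⁻⁶ = 1274.97 K.
Area A = 4.58 × 3.44 = 15.7552 m².
Then P = σAT⁴ = 5.670×10⁻⁸×15.7552×(1274.97)⁴ = 2.36×10⁶ W.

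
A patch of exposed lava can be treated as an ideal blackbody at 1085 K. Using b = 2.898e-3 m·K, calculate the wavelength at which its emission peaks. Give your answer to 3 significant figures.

Wien's displacement law: λ_max = b/T = (2.898×10⁻³ m·K)/(1085 K) = 2.671×10⁻⁶ m.
That is 2.67 μm, in the infrared range.

λ_max ≈ 2.67 μm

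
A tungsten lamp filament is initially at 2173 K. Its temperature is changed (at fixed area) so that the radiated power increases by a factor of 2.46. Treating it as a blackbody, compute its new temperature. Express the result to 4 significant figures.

P ∝ T⁴, so T₂/T₁ = (P₂/P₁)^(1/4) = (2.46)^(1/4) = 1.25237.
T₂ = 2173 × 1.25237 = 2721 K.

T₂ ≈ 2721 K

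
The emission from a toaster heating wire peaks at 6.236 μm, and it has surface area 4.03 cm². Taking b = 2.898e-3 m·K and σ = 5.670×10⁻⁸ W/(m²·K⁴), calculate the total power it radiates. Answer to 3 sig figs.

Wien's law: T = b/λ_max = 2.898×10⁻³/6.236×10⁻⁶ = 464.721 K.
Area A = 4.03 cm² = 4.03×10⁻⁴ m².
Then P = σAT⁴ = 5.670×10⁻⁸×4.03×10⁻⁴×(464.721)⁴ = 1.07 W.

P ≈ 1.07 W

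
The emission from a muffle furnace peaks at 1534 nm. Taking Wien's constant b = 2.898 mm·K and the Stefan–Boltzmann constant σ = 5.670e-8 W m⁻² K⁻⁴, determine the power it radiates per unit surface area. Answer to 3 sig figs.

Wien's law: T = b/λ_max = 2.898×10⁻³/1.534×10⁻⁶ = 1889.18 K.
Then I = σT⁴ = 5.670×10⁻⁸×(1889.18)⁴ = 7.22×10⁵ W/m².

I ≈ 7.22×10⁵ W/m²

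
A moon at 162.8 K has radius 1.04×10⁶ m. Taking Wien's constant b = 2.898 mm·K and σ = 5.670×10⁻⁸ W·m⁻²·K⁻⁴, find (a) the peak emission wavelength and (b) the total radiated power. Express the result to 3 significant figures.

λ_max ≈ 17.8 μm; P ≈ 5.41×10¹⁴ W

(a) λ_max = b/T = 2.898×10⁻³/162.8 = 1.780×10⁻⁵ m = 17.8 μm.
Surface area A = 4πR² = 4π(1.04×10⁶ m)² = 1.35918×10¹³ m².
(b) P = σAT⁴ = 5.670×10⁻⁸×1.35918×10¹³×(162.8)⁴ = 5.41×10¹⁴ W.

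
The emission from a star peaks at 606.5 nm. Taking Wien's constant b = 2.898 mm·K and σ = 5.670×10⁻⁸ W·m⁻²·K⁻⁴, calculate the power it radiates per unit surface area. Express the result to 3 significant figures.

Wien's law: T = b/λ_max = 2.898×10⁻³/6.065×10⁻⁷ = 4778.24 K.
Then I = σT⁴ = 5.670×10⁻⁸×(4778.24)⁴ = 2.96×10⁷ W/m².

I ≈ 2.96×10⁷ W/m²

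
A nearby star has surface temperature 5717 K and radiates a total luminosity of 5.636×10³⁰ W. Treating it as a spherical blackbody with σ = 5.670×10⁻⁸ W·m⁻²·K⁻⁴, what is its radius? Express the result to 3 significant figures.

L = 4πR²σT⁴ ⇒ R = √(L/(4πσT⁴)).
σT⁴ = 6.05698×10⁷ W/m², so R = √(5.636×10³⁰/(4π×6.05698×10⁷)) = 8.61×10¹⁰ m.

R ≈ 8.61×10¹⁰ m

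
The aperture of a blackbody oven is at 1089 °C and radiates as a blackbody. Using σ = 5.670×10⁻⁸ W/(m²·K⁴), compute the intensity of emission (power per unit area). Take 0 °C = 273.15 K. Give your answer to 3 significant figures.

I ≈ 1.95×10⁵ W/m²

T = 1089 °C + 273.15 = 1362.15 K.
Stefan–Boltzmann: I = σT⁴ = 5.670×10⁻⁸ × (1362.15)⁴ = 1.95×10⁵ W/m².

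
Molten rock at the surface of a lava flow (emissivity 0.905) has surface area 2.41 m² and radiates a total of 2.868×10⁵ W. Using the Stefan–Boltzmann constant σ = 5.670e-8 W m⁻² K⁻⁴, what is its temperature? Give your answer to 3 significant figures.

Area A = 2.41 m².
P = εσAT⁴ ⇒ T = (P/(εσA))^(1/4) = (2.868×10⁵/(0.905×5.670×10⁻⁸×2.41))^(1/4) = 1.23×10³ K.

T ≈ 1.23×10³ K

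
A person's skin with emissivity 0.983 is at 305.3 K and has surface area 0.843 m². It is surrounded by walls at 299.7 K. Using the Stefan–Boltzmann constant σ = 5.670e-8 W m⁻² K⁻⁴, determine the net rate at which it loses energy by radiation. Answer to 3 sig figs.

Net loss ≈ 29.1 W

Area A = 0.843 m².
Net radiated power P_net = εσA(T⁴ − T₀⁴) = 0.983×5.670×10⁻⁸×0.843×(305.3⁴ − 299.7⁴).
T⁴ − T₀⁴ = 8.68775×10⁹ − 8.06765×10⁹ = 6.20100×10⁸ K⁴, so P_net = 29.1 W.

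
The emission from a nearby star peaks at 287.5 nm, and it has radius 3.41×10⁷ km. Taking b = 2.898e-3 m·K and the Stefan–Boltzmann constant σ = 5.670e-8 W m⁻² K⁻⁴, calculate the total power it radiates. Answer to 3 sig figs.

P ≈ 8.55×10³⁰ W

Wien's law: T = b/λ_max = 2.898×10⁻³/2.875×10⁻⁷ = 10080.0 K.
Surface area A = 4πR² = 4π(3.41×10¹⁰ m)² = 1.46123×10²² m².
Then P = σAT⁴ = 5.670×10⁻⁸×1.46123×10²²×(10080.0)⁴ = 8.55×10³⁰ W.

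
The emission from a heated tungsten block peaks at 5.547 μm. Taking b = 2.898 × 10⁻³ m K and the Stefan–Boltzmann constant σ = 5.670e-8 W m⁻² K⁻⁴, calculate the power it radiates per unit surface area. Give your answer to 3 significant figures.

I ≈ 4.22×10³ W/m²

Wien's law: T = b/λ_max = 2.898×10⁻³/5.547×10⁻⁶ = 522.445 K.
Then I = σT⁴ = 5.670×10⁻⁸×(522.445)⁴ = 4.22×10³ W/m².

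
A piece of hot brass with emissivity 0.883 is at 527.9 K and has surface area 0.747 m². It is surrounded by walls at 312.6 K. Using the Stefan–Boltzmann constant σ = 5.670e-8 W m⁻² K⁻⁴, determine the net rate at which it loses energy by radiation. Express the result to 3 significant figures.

Net loss ≈ 2.55×10³ W

Area A = 0.747 m².
Net radiated power P_net = εσA(T⁴ − T₀⁴) = 0.883×5.670×10⁻⁸×0.747×(527.9⁴ − 312.6⁴).
T⁴ − T₀⁴ = 7.76617×10¹⁰ − 9.54896×10⁹ = 6.81127×10¹⁰ K⁴, so P_net = 2.55×10³ W.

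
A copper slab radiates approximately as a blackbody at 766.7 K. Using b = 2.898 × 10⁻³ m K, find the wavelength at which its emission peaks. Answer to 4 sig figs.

λ_max ≈ 3.780 μm

Wien's displacement law: λ_max = b/T = (2.898×10⁻³ m·K)/(766.7 K) = 3.7798×10⁻⁶ m.
That is 3.780 μm, in the infrared range.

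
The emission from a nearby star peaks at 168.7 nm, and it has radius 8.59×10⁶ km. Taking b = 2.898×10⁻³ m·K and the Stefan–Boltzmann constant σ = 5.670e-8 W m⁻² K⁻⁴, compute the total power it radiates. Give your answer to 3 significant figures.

Wien's law: T = b/λ_max = 2.898×10⁻³/1.687×10⁻⁷ = 17178.4 K.
Surface area A = 4πR² = 4π(8.59×10⁹ m)² = 9.27249×10²⁰ m².
Then P = σAT⁴ = 5.670×10⁻⁸×9.27249×10²⁰×(17178.4)⁴ = 4.58×10³⁰ W.

P ≈ 4.58×10³⁰ W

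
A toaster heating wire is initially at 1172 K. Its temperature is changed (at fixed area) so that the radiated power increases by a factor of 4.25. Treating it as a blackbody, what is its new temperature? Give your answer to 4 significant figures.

T₂ ≈ 1683 K

P ∝ T⁴, so T₂/T₁ = (P₂/P₁)^(1/4) = (4.25)^(1/4) = 1.43581.
T₂ = 1172 × 1.43581 = 1683 K.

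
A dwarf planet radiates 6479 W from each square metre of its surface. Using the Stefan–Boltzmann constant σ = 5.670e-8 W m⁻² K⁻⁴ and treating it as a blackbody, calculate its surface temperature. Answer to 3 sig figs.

I = σT⁴, so T = (I/σ)^(1/4) = (6479/(5.670×10⁻⁸))^(1/4) = 581 K.

T ≈ 581 K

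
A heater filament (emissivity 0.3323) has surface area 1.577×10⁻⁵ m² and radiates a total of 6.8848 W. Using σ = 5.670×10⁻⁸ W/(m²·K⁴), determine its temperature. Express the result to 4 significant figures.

Area A = 1.577×10⁻⁵ m².
P = εσAT⁴ ⇒ T = (P/(εσA))^(1/4) = (6.8848/(0.3323×5.670×10⁻⁸×1.577×10⁻⁵))^(1/4) = 2194 K.

T ≈ 2194 K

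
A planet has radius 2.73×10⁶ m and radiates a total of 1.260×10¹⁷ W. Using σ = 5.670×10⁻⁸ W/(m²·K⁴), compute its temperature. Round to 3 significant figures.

Surface area A = 4πR² = 4π(2.73×10⁶ m)² = 9.36559×10¹³ m².
P = σAT⁴ ⇒ T = (P/(σA))^(1/4) = (1.260×10¹⁷/(5.670×10⁻⁸×9.36559×10¹³))^(1/4) = 392 K.

T ≈ 392 K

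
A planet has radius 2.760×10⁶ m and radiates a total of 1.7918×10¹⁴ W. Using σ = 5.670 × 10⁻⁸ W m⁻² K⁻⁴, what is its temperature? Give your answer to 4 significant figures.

T ≈ 75.80 K

Surface area A = 4πR² = 4π(2.760×10⁶ m)² = 9.57256×10¹³ m².
P = σAT⁴ ⇒ T = (P/(σA))^(1/4) = (1.7918×10¹⁴/(5.670×10⁻⁸×9.57256×10¹³))^(1/4) = 75.80 K.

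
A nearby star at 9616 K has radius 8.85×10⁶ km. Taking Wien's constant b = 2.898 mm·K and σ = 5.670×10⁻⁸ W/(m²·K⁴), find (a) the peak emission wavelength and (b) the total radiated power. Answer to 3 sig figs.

(a) λ_max = b/T = 2.898×10⁻³/9616 = 3.014×10⁻⁷ m = 0.301 μm.
Surface area A = 4πR² = 4π(8.85×10⁹ m)² = 9.84230×10²⁰ m².
(b) P = σAT⁴ = 5.670×10⁻⁸×9.84230×10²⁰×(9616)⁴ = 4.77×10²⁹ W.

λ_max ≈ 0.301 μm; P ≈ 4.77×10²⁹ W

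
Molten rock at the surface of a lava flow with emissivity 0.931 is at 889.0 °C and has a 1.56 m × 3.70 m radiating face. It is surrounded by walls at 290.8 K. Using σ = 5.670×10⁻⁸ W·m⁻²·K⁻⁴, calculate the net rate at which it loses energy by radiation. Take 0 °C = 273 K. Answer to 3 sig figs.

T = 889.0 °C + 273 = 1162.0 K.
Area A = 1.56 × 3.70 = 5.772 m².
Net radiated power P_net = εσA(T⁴ − T₀⁴) = 0.931×5.670×10⁻⁸×5.772×(1162.0⁴ − 290.8⁴).
T⁴ − T₀⁴ = 1.82316×10¹² − 7.15118×10⁹ = 1.81601×10¹² K⁴, so P_net = 5.53×10⁵ W.

Net loss ≈ 5.53×10⁵ W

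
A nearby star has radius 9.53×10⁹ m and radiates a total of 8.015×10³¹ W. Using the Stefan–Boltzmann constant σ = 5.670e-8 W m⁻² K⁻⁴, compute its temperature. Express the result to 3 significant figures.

Surface area A = 4πR² = 4π(9.53×10⁹ m)² = 1.14129×10²¹ m².
P = σAT⁴ ⇒ T = (P/(σA))^(1/4) = (8.015×10³¹/(5.670×10⁻⁸×1.14129×10²¹))^(1/4) = 3.34×10⁴ K.

T ≈ 3.34×10⁴ K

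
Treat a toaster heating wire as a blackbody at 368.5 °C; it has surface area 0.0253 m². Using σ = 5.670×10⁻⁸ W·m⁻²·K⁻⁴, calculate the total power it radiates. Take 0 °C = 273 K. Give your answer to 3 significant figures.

P ≈ 243 W

T = 368.5 °C + 273 = 641.5 K.
Area A = 0.0253 m².
P = σAT⁴ = 5.670×10⁻⁸ × 0.0253 × (641.5)⁴ = 243 W.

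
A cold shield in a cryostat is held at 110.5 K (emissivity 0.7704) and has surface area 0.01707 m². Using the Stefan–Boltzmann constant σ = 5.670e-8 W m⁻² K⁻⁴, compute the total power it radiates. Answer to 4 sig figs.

P ≈ 0.1112 W

Area A = 0.01707 m².
P = εσAT⁴ = 0.7704 × 5.670×10⁻⁸ × 0.01707 × (110.5)⁴ = 0.1112 W.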